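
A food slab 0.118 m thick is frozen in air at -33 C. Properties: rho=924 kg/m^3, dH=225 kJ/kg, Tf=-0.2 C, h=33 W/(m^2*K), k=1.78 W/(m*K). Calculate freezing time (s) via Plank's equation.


dT = -0.2 - (-33) = 32.8 K
term1 = a/(2h) = 0.118/(2*33) = 0.001787878788
term2 = a^2/(8k) = 0.118^2/(8*1.78) = 0.0009778089888
t = rho*dH*1000/dT * (term1 + term2)
t = 924*225*1000/32.8 * (0.001787878788 + 0.0009778089888)
t = 17530 s

17530


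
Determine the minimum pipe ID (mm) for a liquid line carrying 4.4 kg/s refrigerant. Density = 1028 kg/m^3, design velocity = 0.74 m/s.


A = m_dot / (rho * v) = 4.4 / (1028 * 0.74) = 0.005783994111 m^2
d = sqrt(4*A/pi) * 1000
d = 85.8 mm

85.8


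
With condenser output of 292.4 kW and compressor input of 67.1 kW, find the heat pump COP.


COP_hp = Q_cond / W
COP_hp = 292.4 / 67.1
COP_hp = 4.358

4.358


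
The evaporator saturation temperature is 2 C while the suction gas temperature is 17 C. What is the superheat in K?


Superheat = T_suction - T_evap
Superheat = 17 - (2)
Superheat = 15 K

15


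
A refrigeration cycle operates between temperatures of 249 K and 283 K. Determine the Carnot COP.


dT = 283 - 249 = 34 K
COP_carnot = T_cold / dT = 249 / 34
COP_carnot = 7.324

7.324


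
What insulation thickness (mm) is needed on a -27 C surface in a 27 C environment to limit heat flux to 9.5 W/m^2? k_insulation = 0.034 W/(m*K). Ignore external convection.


dT = 27 - (-27) = 54 K
thickness = k * dT / q_max * 1000
thickness = 0.034 * 54 / 9.5 * 1000
thickness = 193.3 mm

193.3


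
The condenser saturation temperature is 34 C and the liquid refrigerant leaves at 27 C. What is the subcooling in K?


Subcooling = T_cond - T_liquid
Subcooling = 34 - 27
Subcooling = 7 K

7


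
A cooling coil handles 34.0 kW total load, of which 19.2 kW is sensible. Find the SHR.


SHR = Q_sensible / Q_total
SHR = 19.2 / 34.0
SHR = 0.565

0.565


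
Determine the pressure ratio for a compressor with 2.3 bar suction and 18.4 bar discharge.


PR = P_high / P_low
PR = 18.4 / 2.3
PR = 8.0

8.0


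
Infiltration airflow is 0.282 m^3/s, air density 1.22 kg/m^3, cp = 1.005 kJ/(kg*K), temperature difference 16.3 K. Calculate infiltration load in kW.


Q = V_dot * rho * cp * dT
Q = 0.282 * 1.22 * 1.005 * 16.3
Q = 5.636 kW

5.636


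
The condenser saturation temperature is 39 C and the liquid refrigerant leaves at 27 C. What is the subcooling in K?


Subcooling = T_cond - T_liquid
Subcooling = 39 - 27
Subcooling = 12 K

12


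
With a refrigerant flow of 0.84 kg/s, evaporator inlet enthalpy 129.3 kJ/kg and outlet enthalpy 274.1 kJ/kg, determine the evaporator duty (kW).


dh = 274.1 - 129.3 = 144.8 kJ/kg
Q_evap = m_dot * dh = 0.84 * 144.8
Q_evap = 121.63 kW

121.63


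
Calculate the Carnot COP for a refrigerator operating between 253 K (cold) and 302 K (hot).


dT = 302 - 253 = 49 K
COP_carnot = T_cold / dT = 253 / 49
COP_carnot = 5.163

5.163


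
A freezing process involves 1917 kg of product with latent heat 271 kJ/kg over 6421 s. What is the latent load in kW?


Q_lat = m * h_fg / t
Q_lat = 1917 * 271 / 6421
Q_lat = 80.91 kW

80.91


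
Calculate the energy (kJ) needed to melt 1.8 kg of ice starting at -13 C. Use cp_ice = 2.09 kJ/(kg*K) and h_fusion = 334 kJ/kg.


Sensible heat = cp * dT = 2.09 * 13 = 27.17 kJ/kg
Total per kg = 27.17 + 334 = 361.17 kJ/kg
Q = m * total = 1.8 * 361.17
Q = 650.1 kJ

650.1


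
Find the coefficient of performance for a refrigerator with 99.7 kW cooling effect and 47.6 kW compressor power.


COP = Q_evap / W
COP = 99.7 / 47.6
COP = 2.095

2.095


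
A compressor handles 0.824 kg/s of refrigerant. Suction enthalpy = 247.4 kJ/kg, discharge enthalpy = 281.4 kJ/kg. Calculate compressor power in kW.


dh = 281.4 - 247.4 = 34.0 kJ/kg
W = m_dot * dh = 0.824 * 34.0 = 28.02 kW

28.02


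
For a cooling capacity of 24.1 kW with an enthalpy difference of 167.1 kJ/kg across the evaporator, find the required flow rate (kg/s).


m_dot = Q / dh
m_dot = 24.1 / 167.1
m_dot = 0.1442 kg/s

0.1442


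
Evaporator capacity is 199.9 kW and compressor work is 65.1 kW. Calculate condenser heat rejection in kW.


Q_cond = Q_evap + W
Q_cond = 199.9 + 65.1
Q_cond = 265.0 kW

265.0


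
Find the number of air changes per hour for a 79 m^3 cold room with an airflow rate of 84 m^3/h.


ACH = flow / volume
ACH = 84 / 79
ACH = 1.063

1.063


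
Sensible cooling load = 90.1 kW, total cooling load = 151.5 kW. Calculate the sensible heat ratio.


SHR = Q_sensible / Q_total
SHR = 90.1 / 151.5
SHR = 0.595

0.595


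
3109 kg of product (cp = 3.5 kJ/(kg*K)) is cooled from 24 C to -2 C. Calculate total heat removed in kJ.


dT = 24 - (-2) = 26 K
Q = m * cp * dT = 3109 * 3.5 * 26
Q = 282919 kJ

282919


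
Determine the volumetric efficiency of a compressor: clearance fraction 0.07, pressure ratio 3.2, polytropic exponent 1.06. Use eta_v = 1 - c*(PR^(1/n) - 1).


PR^(1/n) = 3.2^(1/1.06) = 2.99610192
eta_v = 1 - 0.07 * (2.99610192 - 1)
eta_v = 0.8603

0.8603


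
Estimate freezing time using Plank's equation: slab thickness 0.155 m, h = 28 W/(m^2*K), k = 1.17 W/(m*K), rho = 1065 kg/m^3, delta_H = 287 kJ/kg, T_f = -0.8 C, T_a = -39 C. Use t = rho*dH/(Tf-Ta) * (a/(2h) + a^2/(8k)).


dT = -0.8 - (-39) = 38.2 K
term1 = a/(2h) = 0.155/(2*28) = 0.002767857143
term2 = a^2/(8k) = 0.155^2/(8*1.17) = 0.002566773504
t = rho*dH*1000/dT * (term1 + term2)
t = 1065*287*1000/38.2 * (0.002767857143 + 0.002566773504)
t = 42685 s

42685


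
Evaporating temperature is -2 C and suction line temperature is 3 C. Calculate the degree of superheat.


Superheat = T_suction - T_evap
Superheat = 3 - (-2)
Superheat = 5 K

5


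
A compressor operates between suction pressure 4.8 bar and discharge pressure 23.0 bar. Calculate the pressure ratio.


PR = P_high / P_low
PR = 23.0 / 4.8
PR = 4.792

4.792


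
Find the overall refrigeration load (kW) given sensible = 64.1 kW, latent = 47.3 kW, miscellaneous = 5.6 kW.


Q_total = Q_s + Q_l + Q_misc
Q_total = 64.1 + 47.3 + 5.6
Q_total = 117.0 kW

117.0


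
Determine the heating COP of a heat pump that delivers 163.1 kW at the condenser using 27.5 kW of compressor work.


COP_hp = Q_cond / W
COP_hp = 163.1 / 27.5
COP_hp = 5.931

5.931


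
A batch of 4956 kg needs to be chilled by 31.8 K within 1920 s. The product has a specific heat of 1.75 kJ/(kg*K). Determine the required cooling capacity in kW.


Q = m * cp * dT / t
Q = 4956 * 1.75 * 31.8 / 1920
Q = 143.647 kW

143.647


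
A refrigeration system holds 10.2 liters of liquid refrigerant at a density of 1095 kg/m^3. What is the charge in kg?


Charge = V * rho / 1000
Charge = 10.2 * 1095 / 1000
Charge = 11.17 kg

11.17


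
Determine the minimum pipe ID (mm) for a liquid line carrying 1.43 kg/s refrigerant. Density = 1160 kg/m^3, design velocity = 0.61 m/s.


A = m_dot / (rho * v) = 1.43 / (1160 * 0.61) = 0.002020915772 m^2
d = sqrt(4*A/pi) * 1000
d = 50.7 mm

50.7


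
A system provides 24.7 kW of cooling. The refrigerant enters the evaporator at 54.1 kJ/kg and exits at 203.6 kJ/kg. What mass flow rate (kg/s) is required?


dh = 203.6 - 54.1 = 149.5 kJ/kg
m_dot = Q / dh = 24.7 / 149.5 = 0.1652 kg/s

0.1652


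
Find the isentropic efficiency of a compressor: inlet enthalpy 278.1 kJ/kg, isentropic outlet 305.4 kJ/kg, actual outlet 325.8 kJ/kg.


dh_ideal = 305.4 - 278.1 = 27.3 kJ/kg
dh_actual = 325.8 - 278.1 = 47.7 kJ/kg
eta_s = dh_ideal / dh_actual = 27.3 / 47.7
eta_s = 0.5723

0.5723


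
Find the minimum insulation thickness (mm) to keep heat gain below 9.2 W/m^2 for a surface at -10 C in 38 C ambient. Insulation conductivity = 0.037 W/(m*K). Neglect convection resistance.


dT = 38 - (-10) = 48 K
thickness = k * dT / q_max * 1000
thickness = 0.037 * 48 / 9.2 * 1000
thickness = 193.0 mm

193.0


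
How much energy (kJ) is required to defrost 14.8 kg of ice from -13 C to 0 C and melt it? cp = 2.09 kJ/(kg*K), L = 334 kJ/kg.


Sensible heat = cp * dT = 2.09 * 13 = 27.17 kJ/kg
Total per kg = 27.17 + 334 = 361.17 kJ/kg
Q = m * total = 14.8 * 361.17
Q = 5345.3 kJ

5345.3


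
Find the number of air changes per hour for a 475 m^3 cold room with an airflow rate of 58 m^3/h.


ACH = flow / volume
ACH = 58 / 475
ACH = 0.122

0.122


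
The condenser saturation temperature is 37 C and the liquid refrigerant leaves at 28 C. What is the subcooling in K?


Subcooling = T_cond - T_liquid
Subcooling = 37 - 28
Subcooling = 9 K

9


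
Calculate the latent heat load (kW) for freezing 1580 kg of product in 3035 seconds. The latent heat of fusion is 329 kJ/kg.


Q_lat = m * h_fg / t
Q_lat = 1580 * 329 / 3035
Q_lat = 171.28 kW

171.28


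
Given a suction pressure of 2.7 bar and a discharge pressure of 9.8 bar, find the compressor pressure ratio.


PR = P_high / P_low
PR = 9.8 / 2.7
PR = 3.63

3.63


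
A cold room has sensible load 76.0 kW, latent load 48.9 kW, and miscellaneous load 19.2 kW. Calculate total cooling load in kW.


Q_total = Q_s + Q_l + Q_misc
Q_total = 76.0 + 48.9 + 19.2
Q_total = 144.1 kW

144.1


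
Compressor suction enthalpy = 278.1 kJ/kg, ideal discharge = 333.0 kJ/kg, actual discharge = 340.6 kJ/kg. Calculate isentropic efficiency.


dh_ideal = 333.0 - 278.1 = 54.9 kJ/kg
dh_actual = 340.6 - 278.1 = 62.5 kJ/kg
eta_s = dh_ideal / dh_actual = 54.9 / 62.5
eta_s = 0.8784

0.8784


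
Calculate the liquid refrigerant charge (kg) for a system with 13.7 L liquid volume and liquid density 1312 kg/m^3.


Charge = V * rho / 1000
Charge = 13.7 * 1312 / 1000
Charge = 17.97 kg

17.97


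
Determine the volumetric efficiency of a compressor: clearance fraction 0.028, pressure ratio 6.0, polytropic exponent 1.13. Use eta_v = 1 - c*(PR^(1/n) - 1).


PR^(1/n) = 6.0^(1/1.13) = 4.8823558
eta_v = 1 - 0.028 * (4.8823558 - 1)
eta_v = 0.8913

0.8913


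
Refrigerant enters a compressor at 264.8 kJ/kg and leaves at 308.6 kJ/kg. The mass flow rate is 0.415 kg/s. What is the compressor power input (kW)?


dh = 308.6 - 264.8 = 43.8 kJ/kg
W = m_dot * dh = 0.415 * 43.8 = 18.18 kW

18.18


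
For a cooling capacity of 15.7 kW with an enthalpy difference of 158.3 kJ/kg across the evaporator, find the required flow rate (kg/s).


m_dot = Q / dh
m_dot = 15.7 / 158.3
m_dot = 0.0992 kg/s

0.0992


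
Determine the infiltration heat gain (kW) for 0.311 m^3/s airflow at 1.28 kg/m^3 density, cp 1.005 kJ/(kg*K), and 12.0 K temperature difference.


Q = V_dot * rho * cp * dT
Q = 0.311 * 1.28 * 1.005 * 12.0
Q = 4.801 kW

4.801


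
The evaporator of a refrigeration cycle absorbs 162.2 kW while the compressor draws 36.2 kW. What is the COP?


COP = Q_evap / W
COP = 162.2 / 36.2
COP = 4.481

4.481


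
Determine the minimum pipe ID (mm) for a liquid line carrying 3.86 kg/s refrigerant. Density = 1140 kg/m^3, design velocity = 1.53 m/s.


A = m_dot / (rho * v) = 3.86 / (1140 * 1.53) = 0.002213048962 m^2
d = sqrt(4*A/pi) * 1000
d = 53.1 mm

53.1


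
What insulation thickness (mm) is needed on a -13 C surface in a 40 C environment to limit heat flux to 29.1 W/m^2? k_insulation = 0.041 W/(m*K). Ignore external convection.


dT = 40 - (-13) = 53 K
thickness = k * dT / q_max * 1000
thickness = 0.041 * 53 / 29.1 * 1000
thickness = 74.7 mm

74.7


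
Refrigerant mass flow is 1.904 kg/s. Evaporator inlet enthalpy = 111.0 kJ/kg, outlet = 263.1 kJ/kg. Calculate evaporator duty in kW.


dh = 263.1 - 111.0 = 152.1 kJ/kg
Q_evap = m_dot * dh = 1.904 * 152.1
Q_evap = 289.6 kW

289.6


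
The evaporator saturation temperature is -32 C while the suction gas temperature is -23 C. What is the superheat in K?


Superheat = T_suction - T_evap
Superheat = -23 - (-32)
Superheat = 9 K

9


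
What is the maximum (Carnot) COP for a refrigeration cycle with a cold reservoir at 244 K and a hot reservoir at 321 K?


dT = 321 - 244 = 77 K
COP_carnot = T_cold / dT = 244 / 77
COP_carnot = 3.169

3.169


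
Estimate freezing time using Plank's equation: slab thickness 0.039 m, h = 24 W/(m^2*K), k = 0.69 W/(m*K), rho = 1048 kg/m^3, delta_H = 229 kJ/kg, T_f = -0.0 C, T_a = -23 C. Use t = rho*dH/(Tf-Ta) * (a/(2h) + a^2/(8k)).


dT = -0.0 - (-23) = 23.0 K
term1 = a/(2h) = 0.039/(2*24) = 0.0008125
term2 = a^2/(8k) = 0.039^2/(8*0.69) = 0.0002755434783
t = rho*dH*1000/dT * (term1 + term2)
t = 1048*229*1000/23.0 * (0.0008125 + 0.0002755434783)
t = 11353 s

11353


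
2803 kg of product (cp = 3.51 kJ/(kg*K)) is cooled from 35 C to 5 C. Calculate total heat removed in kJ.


dT = 35 - (5) = 30 K
Q = m * cp * dT = 2803 * 3.51 * 30
Q = 295156 kJ

295156


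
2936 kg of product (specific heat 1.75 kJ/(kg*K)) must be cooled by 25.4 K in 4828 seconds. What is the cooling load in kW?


Q = m * cp * dT / t
Q = 2936 * 1.75 * 25.4 / 4828
Q = 27.031 kW

27.031


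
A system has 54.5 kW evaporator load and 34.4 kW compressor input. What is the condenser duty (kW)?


Q_cond = Q_evap + W
Q_cond = 54.5 + 34.4
Q_cond = 88.9 kW

88.9


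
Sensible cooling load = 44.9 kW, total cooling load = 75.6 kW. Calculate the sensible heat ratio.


SHR = Q_sensible / Q_total
SHR = 44.9 / 75.6
SHR = 0.594

0.594


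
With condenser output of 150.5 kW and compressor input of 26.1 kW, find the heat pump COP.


COP_hp = Q_cond / W
COP_hp = 150.5 / 26.1
COP_hp = 5.766

5.766


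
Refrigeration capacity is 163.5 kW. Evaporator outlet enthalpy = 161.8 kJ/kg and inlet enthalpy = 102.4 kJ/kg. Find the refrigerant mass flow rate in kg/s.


dh = 161.8 - 102.4 = 59.4 kJ/kg
m_dot = Q / dh = 163.5 / 59.4 = 2.7525 kg/s

2.7525


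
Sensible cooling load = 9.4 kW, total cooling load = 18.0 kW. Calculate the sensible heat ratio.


SHR = Q_sensible / Q_total
SHR = 9.4 / 18.0
SHR = 0.522

0.522


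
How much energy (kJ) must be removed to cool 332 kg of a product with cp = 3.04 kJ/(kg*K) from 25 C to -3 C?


dT = 25 - (-3) = 28 K
Q = m * cp * dT = 332 * 3.04 * 28
Q = 28260 kJ

28260


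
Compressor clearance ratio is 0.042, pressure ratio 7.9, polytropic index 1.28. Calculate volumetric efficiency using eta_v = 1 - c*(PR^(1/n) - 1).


PR^(1/n) = 7.9^(1/1.28) = 5.0265634
eta_v = 1 - 0.042 * (5.0265634 - 1)
eta_v = 0.8309

0.8309


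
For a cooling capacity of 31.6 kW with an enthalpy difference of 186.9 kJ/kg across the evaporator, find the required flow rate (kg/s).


m_dot = Q / dh
m_dot = 31.6 / 186.9
m_dot = 0.1691 kg/s

0.1691


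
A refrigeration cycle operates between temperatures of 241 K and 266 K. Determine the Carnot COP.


dT = 266 - 241 = 25 K
COP_carnot = T_cold / dT = 241 / 25
COP_carnot = 9.64

9.64


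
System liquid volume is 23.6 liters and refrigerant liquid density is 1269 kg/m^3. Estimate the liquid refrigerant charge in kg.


Charge = V * rho / 1000
Charge = 23.6 * 1269 / 1000
Charge = 29.95 kg

29.95


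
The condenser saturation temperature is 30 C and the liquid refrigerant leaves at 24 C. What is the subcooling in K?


Subcooling = T_cond - T_liquid
Subcooling = 30 - 24
Subcooling = 6 K

6


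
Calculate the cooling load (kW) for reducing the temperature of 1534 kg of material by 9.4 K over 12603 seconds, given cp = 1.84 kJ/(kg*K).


Q = m * cp * dT / t
Q = 1534 * 1.84 * 9.4 / 12603
Q = 2.105 kW

2.105


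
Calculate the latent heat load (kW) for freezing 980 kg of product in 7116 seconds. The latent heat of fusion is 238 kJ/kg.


Q_lat = m * h_fg / t
Q_lat = 980 * 238 / 7116
Q_lat = 32.78 kW

32.78


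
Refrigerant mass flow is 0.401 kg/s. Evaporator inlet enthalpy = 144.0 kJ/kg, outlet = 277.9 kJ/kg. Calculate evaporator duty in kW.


dh = 277.9 - 144.0 = 133.9 kJ/kg
Q_evap = m_dot * dh = 0.401 * 133.9
Q_evap = 53.69 kW

53.69


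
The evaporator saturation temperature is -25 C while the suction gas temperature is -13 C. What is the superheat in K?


Superheat = T_suction - T_evap
Superheat = -13 - (-25)
Superheat = 12 K

12


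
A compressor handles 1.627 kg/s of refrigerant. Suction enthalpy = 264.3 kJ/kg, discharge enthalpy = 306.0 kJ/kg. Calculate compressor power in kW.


dh = 306.0 - 264.3 = 41.7 kJ/kg
W = m_dot * dh = 1.627 * 41.7 = 67.85 kW

67.85


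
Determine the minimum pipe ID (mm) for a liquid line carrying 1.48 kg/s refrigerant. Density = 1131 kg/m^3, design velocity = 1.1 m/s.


A = m_dot / (rho * v) = 1.48 / (1131 * 1.1) = 0.001189614983 m^2
d = sqrt(4*A/pi) * 1000
d = 38.9 mm

38.9


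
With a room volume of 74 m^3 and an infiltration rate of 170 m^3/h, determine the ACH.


ACH = flow / volume
ACH = 170 / 74
ACH = 2.297

2.297


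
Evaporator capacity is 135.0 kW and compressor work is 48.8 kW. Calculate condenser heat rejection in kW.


Q_cond = Q_evap + W
Q_cond = 135.0 + 48.8
Q_cond = 183.8 kW

183.8


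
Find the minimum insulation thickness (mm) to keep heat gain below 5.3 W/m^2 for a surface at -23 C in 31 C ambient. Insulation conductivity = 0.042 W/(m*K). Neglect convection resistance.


dT = 31 - (-23) = 54 K
thickness = k * dT / q_max * 1000
thickness = 0.042 * 54 / 5.3 * 1000
thickness = 427.9 mm

427.9


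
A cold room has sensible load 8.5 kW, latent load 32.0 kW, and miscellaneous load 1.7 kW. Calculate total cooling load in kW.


Q_total = Q_s + Q_l + Q_misc
Q_total = 8.5 + 32.0 + 1.7
Q_total = 42.2 kW

42.2


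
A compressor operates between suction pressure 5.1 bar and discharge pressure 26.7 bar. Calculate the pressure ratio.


PR = P_high / P_low
PR = 26.7 / 5.1
PR = 5.235

5.235


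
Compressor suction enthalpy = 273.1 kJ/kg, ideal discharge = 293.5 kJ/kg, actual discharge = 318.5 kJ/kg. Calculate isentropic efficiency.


dh_ideal = 293.5 - 273.1 = 20.4 kJ/kg
dh_actual = 318.5 - 273.1 = 45.4 kJ/kg
eta_s = dh_ideal / dh_actual = 20.4 / 45.4
eta_s = 0.4493

0.4493


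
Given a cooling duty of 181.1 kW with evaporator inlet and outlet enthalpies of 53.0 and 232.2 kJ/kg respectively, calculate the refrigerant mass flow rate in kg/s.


dh = 232.2 - 53.0 = 179.2 kJ/kg
m_dot = Q / dh = 181.1 / 179.2 = 1.0106 kg/s

1.0106


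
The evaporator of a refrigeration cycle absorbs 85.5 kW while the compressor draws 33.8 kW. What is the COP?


COP = Q_evap / W
COP = 85.5 / 33.8
COP = 2.53

2.53


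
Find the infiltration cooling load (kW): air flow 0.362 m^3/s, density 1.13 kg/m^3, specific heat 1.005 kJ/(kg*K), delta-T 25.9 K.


Q = V_dot * rho * cp * dT
Q = 0.362 * 1.13 * 1.005 * 25.9
Q = 10.648 kW

10.648


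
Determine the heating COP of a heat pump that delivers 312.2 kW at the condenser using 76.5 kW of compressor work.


COP_hp = Q_cond / W
COP_hp = 312.2 / 76.5
COP_hp = 4.081

4.081


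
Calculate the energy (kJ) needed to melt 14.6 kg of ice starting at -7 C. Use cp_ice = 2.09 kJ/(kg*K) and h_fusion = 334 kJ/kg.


Sensible heat = cp * dT = 2.09 * 7 = 14.63 kJ/kg
Total per kg = 14.63 + 334 = 348.63 kJ/kg
Q = m * total = 14.6 * 348.63
Q = 5090.0 kJ

5090.0


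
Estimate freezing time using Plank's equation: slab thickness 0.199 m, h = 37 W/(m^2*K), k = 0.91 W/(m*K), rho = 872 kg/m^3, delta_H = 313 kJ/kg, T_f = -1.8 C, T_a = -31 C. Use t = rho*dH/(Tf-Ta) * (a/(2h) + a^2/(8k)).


dT = -1.8 - (-31) = 29.2 K
term1 = a/(2h) = 0.199/(2*37) = 0.002689189189
term2 = a^2/(8k) = 0.199^2/(8*0.91) = 0.005439697802
t = rho*dH*1000/dT * (term1 + term2)
t = 872*313*1000/29.2 * (0.002689189189 + 0.005439697802)
t = 75982 s

75982


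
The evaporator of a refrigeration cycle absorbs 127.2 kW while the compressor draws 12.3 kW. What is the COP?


COP = Q_evap / W
COP = 127.2 / 12.3
COP = 10.341

10.341


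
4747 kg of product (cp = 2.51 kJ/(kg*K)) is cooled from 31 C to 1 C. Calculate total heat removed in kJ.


dT = 31 - (1) = 30 K
Q = m * cp * dT = 4747 * 2.51 * 30
Q = 357449 kJ

357449


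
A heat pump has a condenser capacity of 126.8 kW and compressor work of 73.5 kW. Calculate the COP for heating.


COP_hp = Q_cond / W
COP_hp = 126.8 / 73.5
COP_hp = 1.725

1.725


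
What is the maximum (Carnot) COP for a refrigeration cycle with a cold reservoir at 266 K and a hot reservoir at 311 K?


dT = 311 - 266 = 45 K
COP_carnot = T_cold / dT = 266 / 45
COP_carnot = 5.911

5.911


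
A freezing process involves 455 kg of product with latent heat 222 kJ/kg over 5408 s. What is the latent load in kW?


Q_lat = m * h_fg / t
Q_lat = 455 * 222 / 5408
Q_lat = 18.68 kW

18.68


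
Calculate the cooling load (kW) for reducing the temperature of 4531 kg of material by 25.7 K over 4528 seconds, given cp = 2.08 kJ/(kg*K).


Q = m * cp * dT / t
Q = 4531 * 2.08 * 25.7 / 4528
Q = 53.491 kW

53.491


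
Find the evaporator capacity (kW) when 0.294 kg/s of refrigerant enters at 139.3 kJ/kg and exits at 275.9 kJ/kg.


dh = 275.9 - 139.3 = 136.6 kJ/kg
Q_evap = m_dot * dh = 0.294 * 136.6
Q_evap = 40.16 kW

40.16


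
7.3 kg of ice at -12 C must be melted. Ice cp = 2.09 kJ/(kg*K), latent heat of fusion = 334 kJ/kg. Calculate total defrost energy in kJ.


Sensible heat = cp * dT = 2.09 * 12 = 25.08 kJ/kg
Total per kg = 25.08 + 334 = 359.08 kJ/kg
Q = m * total = 7.3 * 359.08
Q = 2621.3 kJ

2621.3


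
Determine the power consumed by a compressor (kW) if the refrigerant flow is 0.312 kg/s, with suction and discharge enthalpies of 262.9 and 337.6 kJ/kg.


dh = 337.6 - 262.9 = 74.7 kJ/kg
W = m_dot * dh = 0.312 * 74.7 = 23.31 kW

23.31


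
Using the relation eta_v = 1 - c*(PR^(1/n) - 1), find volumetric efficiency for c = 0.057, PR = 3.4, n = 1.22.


PR^(1/n) = 3.4^(1/1.22) = 2.7267069
eta_v = 1 - 0.057 * (2.7267069 - 1)
eta_v = 0.9016

0.9016


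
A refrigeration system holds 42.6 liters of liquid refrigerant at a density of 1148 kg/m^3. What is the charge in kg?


Charge = V * rho / 1000
Charge = 42.6 * 1148 / 1000
Charge = 48.9 kg

48.9


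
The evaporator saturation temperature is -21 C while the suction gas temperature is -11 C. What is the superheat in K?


Superheat = T_suction - T_evap
Superheat = -11 - (-21)
Superheat = 10 K

10


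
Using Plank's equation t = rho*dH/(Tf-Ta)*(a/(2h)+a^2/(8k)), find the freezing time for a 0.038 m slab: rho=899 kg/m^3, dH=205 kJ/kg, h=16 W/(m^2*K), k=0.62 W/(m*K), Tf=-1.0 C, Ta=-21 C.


dT = -1.0 - (-21) = 20.0 K
term1 = a/(2h) = 0.038/(2*16) = 0.0011875
term2 = a^2/(8k) = 0.038^2/(8*0.62) = 0.0002911290323
t = rho*dH*1000/dT * (term1 + term2)
t = 899*205*1000/20.0 * (0.0011875 + 0.0002911290323)
t = 13625 s

13625


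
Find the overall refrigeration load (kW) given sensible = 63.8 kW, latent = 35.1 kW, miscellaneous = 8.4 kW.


Q_total = Q_s + Q_l + Q_misc
Q_total = 63.8 + 35.1 + 8.4
Q_total = 107.3 kW

107.3


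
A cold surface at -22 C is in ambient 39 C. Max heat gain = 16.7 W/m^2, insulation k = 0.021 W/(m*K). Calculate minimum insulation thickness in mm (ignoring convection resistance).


dT = 39 - (-22) = 61 K
thickness = k * dT / q_max * 1000
thickness = 0.021 * 61 / 16.7 * 1000
thickness = 76.7 mm

76.7


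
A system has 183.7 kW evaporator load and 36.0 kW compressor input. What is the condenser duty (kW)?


Q_cond = Q_evap + W
Q_cond = 183.7 + 36.0
Q_cond = 219.7 kW

219.7


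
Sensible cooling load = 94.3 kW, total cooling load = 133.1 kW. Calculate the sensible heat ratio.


SHR = Q_sensible / Q_total
SHR = 94.3 / 133.1
SHR = 0.708

0.708


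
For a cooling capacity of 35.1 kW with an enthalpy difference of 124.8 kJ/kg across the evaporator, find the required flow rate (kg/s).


m_dot = Q / dh
m_dot = 35.1 / 124.8
m_dot = 0.2813 kg/s

0.2813


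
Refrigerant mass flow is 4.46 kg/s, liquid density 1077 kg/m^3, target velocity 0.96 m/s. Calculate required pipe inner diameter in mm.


A = m_dot / (rho * v) = 4.46 / (1077 * 0.96) = 0.004313679975 m^2
d = sqrt(4*A/pi) * 1000
d = 74.1 mm

74.1


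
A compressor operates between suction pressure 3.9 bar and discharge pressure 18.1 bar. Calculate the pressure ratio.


PR = P_high / P_low
PR = 18.1 / 3.9
PR = 4.641

4.641


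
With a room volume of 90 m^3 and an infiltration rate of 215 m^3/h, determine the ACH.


ACH = flow / volume
ACH = 215 / 90
ACH = 2.389

2.389


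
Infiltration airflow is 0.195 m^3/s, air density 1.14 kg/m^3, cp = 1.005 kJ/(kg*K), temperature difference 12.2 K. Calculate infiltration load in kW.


Q = V_dot * rho * cp * dT
Q = 0.195 * 1.14 * 1.005 * 12.2
Q = 2.726 kW

2.726


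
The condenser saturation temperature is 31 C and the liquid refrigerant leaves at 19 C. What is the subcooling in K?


Subcooling = T_cond - T_liquid
Subcooling = 31 - 19
Subcooling = 12 K

12


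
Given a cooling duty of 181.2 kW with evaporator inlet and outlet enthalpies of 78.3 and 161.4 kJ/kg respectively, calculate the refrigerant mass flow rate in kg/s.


dh = 161.4 - 78.3 = 83.1 kJ/kg
m_dot = Q / dh = 181.2 / 83.1 = 2.1805 kg/s

2.1805


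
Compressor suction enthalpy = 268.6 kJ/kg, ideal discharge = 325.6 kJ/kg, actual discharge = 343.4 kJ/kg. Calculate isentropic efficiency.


dh_ideal = 325.6 - 268.6 = 57.0 kJ/kg
dh_actual = 343.4 - 268.6 = 74.8 kJ/kg
eta_s = dh_ideal / dh_actual = 57.0 / 74.8
eta_s = 0.762

0.762


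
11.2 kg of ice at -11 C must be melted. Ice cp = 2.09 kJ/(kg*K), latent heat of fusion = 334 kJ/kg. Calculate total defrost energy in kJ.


Sensible heat = cp * dT = 2.09 * 11 = 22.99 kJ/kg
Total per kg = 22.99 + 334 = 356.99 kJ/kg
Q = m * total = 11.2 * 356.99
Q = 3998.3 kJ

3998.3


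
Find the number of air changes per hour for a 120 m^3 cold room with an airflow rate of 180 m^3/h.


ACH = flow / volume
ACH = 180 / 120
ACH = 1.5

1.5


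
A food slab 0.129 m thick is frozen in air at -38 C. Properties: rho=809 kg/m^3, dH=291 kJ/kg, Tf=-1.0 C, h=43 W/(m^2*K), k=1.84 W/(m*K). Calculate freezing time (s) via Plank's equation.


dT = -1.0 - (-38) = 37.0 K
term1 = a/(2h) = 0.129/(2*43) = 0.0015
term2 = a^2/(8k) = 0.129^2/(8*1.84) = 0.001130502717
t = rho*dH*1000/dT * (term1 + term2)
t = 809*291*1000/37.0 * (0.0015 + 0.001130502717)
t = 16737 s

16737


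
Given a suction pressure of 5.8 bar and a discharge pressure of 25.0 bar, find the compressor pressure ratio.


PR = P_high / P_low
PR = 25.0 / 5.8
PR = 4.31

4.31


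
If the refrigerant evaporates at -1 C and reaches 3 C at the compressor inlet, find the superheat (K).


Superheat = T_suction - T_evap
Superheat = 3 - (-1)
Superheat = 4 K

4


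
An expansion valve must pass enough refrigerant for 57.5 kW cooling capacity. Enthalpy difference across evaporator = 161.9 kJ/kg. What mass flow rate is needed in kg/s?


m_dot = Q / dh
m_dot = 57.5 / 161.9
m_dot = 0.3552 kg/s

0.3552


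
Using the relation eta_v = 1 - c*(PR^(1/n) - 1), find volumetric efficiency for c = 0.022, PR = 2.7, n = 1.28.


PR^(1/n) = 2.7^(1/1.28) = 2.17271589
eta_v = 1 - 0.022 * (2.17271589 - 1)
eta_v = 0.9742

0.9742


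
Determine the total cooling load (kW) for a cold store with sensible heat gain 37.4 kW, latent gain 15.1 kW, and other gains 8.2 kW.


Q_total = Q_s + Q_l + Q_misc
Q_total = 37.4 + 15.1 + 8.2
Q_total = 60.7 kW

60.7


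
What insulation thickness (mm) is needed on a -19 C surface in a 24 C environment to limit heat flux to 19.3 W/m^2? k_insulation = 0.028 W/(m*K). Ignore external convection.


dT = 24 - (-19) = 43 K
thickness = k * dT / q_max * 1000
thickness = 0.028 * 43 / 19.3 * 1000
thickness = 62.4 mm

62.4


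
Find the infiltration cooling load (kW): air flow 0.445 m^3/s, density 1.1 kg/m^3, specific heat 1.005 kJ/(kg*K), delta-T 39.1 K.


Q = V_dot * rho * cp * dT
Q = 0.445 * 1.1 * 1.005 * 39.1
Q = 19.235 kW

19.235


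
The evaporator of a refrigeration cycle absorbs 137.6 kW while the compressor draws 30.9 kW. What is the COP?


COP = Q_evap / W
COP = 137.6 / 30.9
COP = 4.453

4.453


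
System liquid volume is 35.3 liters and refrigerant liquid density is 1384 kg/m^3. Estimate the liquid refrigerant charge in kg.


Charge = V * rho / 1000
Charge = 35.3 * 1384 / 1000
Charge = 48.86 kg

48.86


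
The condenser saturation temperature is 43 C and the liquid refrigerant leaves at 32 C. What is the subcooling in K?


Subcooling = T_cond - T_liquid
Subcooling = 43 - 32
Subcooling = 11 K

11


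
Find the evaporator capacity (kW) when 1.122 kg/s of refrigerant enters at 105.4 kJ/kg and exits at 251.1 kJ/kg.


dh = 251.1 - 105.4 = 145.7 kJ/kg
Q_evap = m_dot * dh = 1.122 * 145.7
Q_evap = 163.48 kW

163.48


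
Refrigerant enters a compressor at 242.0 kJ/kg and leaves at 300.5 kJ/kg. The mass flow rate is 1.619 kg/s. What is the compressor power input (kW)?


dh = 300.5 - 242.0 = 58.5 kJ/kg
W = m_dot * dh = 1.619 * 58.5 = 94.71 kW

94.71


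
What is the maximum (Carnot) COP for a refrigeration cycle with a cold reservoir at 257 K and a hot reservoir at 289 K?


dT = 289 - 257 = 32 K
COP_carnot = T_cold / dT = 257 / 32
COP_carnot = 8.031

8.031


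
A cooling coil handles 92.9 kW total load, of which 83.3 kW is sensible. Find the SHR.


SHR = Q_sensible / Q_total
SHR = 83.3 / 92.9
SHR = 0.897

0.897


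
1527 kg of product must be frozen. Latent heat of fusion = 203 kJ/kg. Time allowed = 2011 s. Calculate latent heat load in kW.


Q_lat = m * h_fg / t
Q_lat = 1527 * 203 / 2011
Q_lat = 154.14 kW

154.14


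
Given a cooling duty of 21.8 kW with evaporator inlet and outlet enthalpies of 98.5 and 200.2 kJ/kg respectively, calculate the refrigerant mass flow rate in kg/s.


dh = 200.2 - 98.5 = 101.7 kJ/kg
m_dot = Q / dh = 21.8 / 101.7 = 0.2144 kg/s

0.2144


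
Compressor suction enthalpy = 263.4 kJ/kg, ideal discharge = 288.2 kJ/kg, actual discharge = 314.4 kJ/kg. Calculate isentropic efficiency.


dh_ideal = 288.2 - 263.4 = 24.8 kJ/kg
dh_actual = 314.4 - 263.4 = 51.0 kJ/kg
eta_s = dh_ideal / dh_actual = 24.8 / 51.0
eta_s = 0.4863

0.4863


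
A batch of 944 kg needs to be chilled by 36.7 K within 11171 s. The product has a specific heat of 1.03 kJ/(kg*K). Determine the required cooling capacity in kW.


Q = m * cp * dT / t
Q = 944 * 1.03 * 36.7 / 11171
Q = 3.194 kW

3.194


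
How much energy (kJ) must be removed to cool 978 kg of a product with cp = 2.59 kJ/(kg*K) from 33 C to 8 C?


dT = 33 - (8) = 25 K
Q = m * cp * dT = 978 * 2.59 * 25
Q = 63326 kJ

63326


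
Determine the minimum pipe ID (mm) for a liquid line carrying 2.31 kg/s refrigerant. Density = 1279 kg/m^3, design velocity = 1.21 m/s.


A = m_dot / (rho * v) = 2.31 / (1279 * 1.21) = 0.0014926434 m^2
d = sqrt(4*A/pi) * 1000
d = 43.6 mm

43.6


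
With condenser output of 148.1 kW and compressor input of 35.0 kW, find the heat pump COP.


COP_hp = Q_cond / W
COP_hp = 148.1 / 35.0
COP_hp = 4.231

4.231


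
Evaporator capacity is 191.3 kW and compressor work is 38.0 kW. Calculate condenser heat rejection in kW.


Q_cond = Q_evap + W
Q_cond = 191.3 + 38.0
Q_cond = 229.3 kW

229.3


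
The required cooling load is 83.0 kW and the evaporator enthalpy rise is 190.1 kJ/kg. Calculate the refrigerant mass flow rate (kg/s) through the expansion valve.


m_dot = Q / dh
m_dot = 83.0 / 190.1
m_dot = 0.4366 kg/s

0.4366


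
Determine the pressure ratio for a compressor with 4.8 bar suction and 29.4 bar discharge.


PR = P_high / P_low
PR = 29.4 / 4.8
PR = 6.125

6.125


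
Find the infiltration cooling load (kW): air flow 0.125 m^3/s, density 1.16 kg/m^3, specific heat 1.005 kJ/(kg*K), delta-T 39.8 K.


Q = V_dot * rho * cp * dT
Q = 0.125 * 1.16 * 1.005 * 39.8
Q = 5.8 kW

5.8


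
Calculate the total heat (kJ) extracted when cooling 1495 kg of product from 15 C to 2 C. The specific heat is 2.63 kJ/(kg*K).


dT = 15 - (2) = 13 K
Q = m * cp * dT = 1495 * 2.63 * 13
Q = 51114 kJ

51114


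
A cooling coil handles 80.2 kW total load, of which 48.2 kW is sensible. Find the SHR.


SHR = Q_sensible / Q_total
SHR = 48.2 / 80.2
SHR = 0.601

0.601


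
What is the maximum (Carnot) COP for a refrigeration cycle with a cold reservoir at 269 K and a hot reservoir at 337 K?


dT = 337 - 269 = 68 K
COP_carnot = T_cold / dT = 269 / 68
COP_carnot = 3.956

3.956


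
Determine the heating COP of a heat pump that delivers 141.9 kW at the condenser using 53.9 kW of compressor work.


COP_hp = Q_cond / W
COP_hp = 141.9 / 53.9
COP_hp = 2.633

2.633


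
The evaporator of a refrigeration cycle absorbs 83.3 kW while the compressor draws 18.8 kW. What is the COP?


COP = Q_evap / W
COP = 83.3 / 18.8
COP = 4.431

4.431


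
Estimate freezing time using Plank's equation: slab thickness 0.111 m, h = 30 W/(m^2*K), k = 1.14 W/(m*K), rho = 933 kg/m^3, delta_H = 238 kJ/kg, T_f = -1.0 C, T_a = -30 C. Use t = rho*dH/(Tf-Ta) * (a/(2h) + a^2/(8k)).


dT = -1.0 - (-30) = 29.0 K
term1 = a/(2h) = 0.111/(2*30) = 0.00185
term2 = a^2/(8k) = 0.111^2/(8*1.14) = 0.001350986842
t = rho*dH*1000/dT * (term1 + term2)
t = 933*238*1000/29.0 * (0.00185 + 0.001350986842)
t = 24510 s

24510


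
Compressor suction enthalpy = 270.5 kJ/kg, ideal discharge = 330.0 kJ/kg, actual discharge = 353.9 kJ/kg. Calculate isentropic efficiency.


dh_ideal = 330.0 - 270.5 = 59.5 kJ/kg
dh_actual = 353.9 - 270.5 = 83.4 kJ/kg
eta_s = dh_ideal / dh_actual = 59.5 / 83.4
eta_s = 0.7134

0.7134


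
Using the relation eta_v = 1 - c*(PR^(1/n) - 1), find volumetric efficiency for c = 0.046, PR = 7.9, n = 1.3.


PR^(1/n) = 7.9^(1/1.3) = 4.90323127
eta_v = 1 - 0.046 * (4.90323127 - 1)
eta_v = 0.8205

0.8205


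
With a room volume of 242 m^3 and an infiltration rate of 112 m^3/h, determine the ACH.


ACH = flow / volume
ACH = 112 / 242
ACH = 0.463

0.463


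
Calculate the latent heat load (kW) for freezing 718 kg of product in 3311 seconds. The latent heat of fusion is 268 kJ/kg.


Q_lat = m * h_fg / t
Q_lat = 718 * 268 / 3311
Q_lat = 58.12 kW

58.12


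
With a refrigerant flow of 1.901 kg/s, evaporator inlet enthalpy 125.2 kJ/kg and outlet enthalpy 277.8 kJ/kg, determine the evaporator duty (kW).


dh = 277.8 - 125.2 = 152.6 kJ/kg
Q_evap = m_dot * dh = 1.901 * 152.6
Q_evap = 290.09 kW

290.09


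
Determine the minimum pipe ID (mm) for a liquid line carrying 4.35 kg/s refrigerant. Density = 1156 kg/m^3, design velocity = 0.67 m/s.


A = m_dot / (rho * v) = 4.35 / (1156 * 0.67) = 0.005616381759 m^2
d = sqrt(4*A/pi) * 1000
d = 84.6 mm

84.6


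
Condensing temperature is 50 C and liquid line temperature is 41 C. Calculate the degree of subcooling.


Subcooling = T_cond - T_liquid
Subcooling = 50 - 41
Subcooling = 9 K

9


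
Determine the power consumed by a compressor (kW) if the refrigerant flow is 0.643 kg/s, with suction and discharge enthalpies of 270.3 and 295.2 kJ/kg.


dh = 295.2 - 270.3 = 24.9 kJ/kg
W = m_dot * dh = 0.643 * 24.9 = 16.01 kW

16.01


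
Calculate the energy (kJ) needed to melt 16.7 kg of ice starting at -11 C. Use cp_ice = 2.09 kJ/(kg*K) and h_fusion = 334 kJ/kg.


Sensible heat = cp * dT = 2.09 * 11 = 22.99 kJ/kg
Total per kg = 22.99 + 334 = 356.99 kJ/kg
Q = m * total = 16.7 * 356.99
Q = 5961.7 kJ

5961.7


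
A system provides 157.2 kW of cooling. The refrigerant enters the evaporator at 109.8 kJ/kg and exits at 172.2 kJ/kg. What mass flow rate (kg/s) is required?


dh = 172.2 - 109.8 = 62.4 kJ/kg
m_dot = Q / dh = 157.2 / 62.4 = 2.5192 kg/s

2.5192


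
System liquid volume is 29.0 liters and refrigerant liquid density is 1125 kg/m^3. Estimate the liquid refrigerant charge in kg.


Charge = V * rho / 1000
Charge = 29.0 * 1125 / 1000
Charge = 32.63 kg

32.63


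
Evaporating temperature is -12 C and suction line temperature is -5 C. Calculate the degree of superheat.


Superheat = T_suction - T_evap
Superheat = -5 - (-12)
Superheat = 7 K

7


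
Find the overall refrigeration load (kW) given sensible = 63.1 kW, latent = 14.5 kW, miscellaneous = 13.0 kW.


Q_total = Q_s + Q_l + Q_misc
Q_total = 63.1 + 14.5 + 13.0
Q_total = 90.6 kW

90.6


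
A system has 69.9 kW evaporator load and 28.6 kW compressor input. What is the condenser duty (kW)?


Q_cond = Q_evap + W
Q_cond = 69.9 + 28.6
Q_cond = 98.5 kW

98.5


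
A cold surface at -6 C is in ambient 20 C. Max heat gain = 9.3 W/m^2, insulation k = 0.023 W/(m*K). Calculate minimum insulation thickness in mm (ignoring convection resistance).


dT = 20 - (-6) = 26 K
thickness = k * dT / q_max * 1000
thickness = 0.023 * 26 / 9.3 * 1000
thickness = 64.3 mm

64.3


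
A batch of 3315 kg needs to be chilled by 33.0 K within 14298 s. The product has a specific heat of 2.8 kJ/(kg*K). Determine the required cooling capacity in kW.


Q = m * cp * dT / t
Q = 3315 * 2.8 * 33.0 / 14298
Q = 21.423 kW

21.423


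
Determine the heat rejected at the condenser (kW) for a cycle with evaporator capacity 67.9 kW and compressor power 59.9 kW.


Q_cond = Q_evap + W
Q_cond = 67.9 + 59.9
Q_cond = 127.8 kW

127.8


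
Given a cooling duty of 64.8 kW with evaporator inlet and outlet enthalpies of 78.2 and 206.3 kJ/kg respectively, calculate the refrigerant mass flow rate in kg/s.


dh = 206.3 - 78.2 = 128.1 kJ/kg
m_dot = Q / dh = 64.8 / 128.1 = 0.5059 kg/s

0.5059


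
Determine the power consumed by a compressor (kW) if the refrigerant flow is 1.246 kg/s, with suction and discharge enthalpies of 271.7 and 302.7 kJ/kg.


dh = 302.7 - 271.7 = 31.0 kJ/kg
W = m_dot * dh = 1.246 * 31.0 = 38.63 kW

38.63


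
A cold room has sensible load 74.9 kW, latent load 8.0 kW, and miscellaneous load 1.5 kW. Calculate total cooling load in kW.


Q_total = Q_s + Q_l + Q_misc
Q_total = 74.9 + 8.0 + 1.5
Q_total = 84.4 kW

84.4


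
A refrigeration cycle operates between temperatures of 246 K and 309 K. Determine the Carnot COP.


dT = 309 - 246 = 63 K
COP_carnot = T_cold / dT = 246 / 63
COP_carnot = 3.905

3.905


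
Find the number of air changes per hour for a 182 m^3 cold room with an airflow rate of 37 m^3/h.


ACH = flow / volume
ACH = 37 / 182
ACH = 0.203

0.203


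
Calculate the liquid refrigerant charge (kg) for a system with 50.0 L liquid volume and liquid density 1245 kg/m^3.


Charge = V * rho / 1000
Charge = 50.0 * 1245 / 1000
Charge = 62.25 kg

62.25


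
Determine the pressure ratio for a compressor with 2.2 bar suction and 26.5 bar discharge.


PR = P_high / P_low
PR = 26.5 / 2.2
PR = 12.045

12.045


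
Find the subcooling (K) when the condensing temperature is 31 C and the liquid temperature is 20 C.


Subcooling = T_cond - T_liquid
Subcooling = 31 - 20
Subcooling = 11 K

11


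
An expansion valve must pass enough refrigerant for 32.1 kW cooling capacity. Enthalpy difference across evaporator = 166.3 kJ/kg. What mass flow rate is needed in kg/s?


m_dot = Q / dh
m_dot = 32.1 / 166.3
m_dot = 0.193 kg/s

0.193


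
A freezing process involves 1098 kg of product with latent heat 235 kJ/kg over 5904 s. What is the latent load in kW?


Q_lat = m * h_fg / t
Q_lat = 1098 * 235 / 5904
Q_lat = 43.7 kW

43.7


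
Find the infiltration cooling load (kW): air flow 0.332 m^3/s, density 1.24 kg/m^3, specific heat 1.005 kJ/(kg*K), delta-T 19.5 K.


Q = V_dot * rho * cp * dT
Q = 0.332 * 1.24 * 1.005 * 19.5
Q = 8.068 kW

8.068


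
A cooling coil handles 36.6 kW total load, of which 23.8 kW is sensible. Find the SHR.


SHR = Q_sensible / Q_total
SHR = 23.8 / 36.6
SHR = 0.65

0.65


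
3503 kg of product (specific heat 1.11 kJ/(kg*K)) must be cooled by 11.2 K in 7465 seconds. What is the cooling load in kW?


Q = m * cp * dT / t
Q = 3503 * 1.11 * 11.2 / 7465
Q = 5.834 kW

5.834


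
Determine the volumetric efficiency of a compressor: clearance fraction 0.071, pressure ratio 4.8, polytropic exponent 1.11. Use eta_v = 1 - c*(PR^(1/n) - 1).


PR^(1/n) = 4.8^(1/1.11) = 4.10894989
eta_v = 1 - 0.071 * (4.10894989 - 1)
eta_v = 0.7793

0.7793
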